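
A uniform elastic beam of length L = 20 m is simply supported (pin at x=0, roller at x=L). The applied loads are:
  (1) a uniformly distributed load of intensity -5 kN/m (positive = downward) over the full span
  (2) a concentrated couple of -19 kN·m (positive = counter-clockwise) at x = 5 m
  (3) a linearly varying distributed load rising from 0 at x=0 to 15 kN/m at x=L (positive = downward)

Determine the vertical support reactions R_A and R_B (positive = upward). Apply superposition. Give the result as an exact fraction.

Load 1 — uniform load w=-5 kN/m over full span:
  R_A = wL/2 = (-5)·20/2 = -50 kN
  R_B = wL/2 = (-5)·20/2 = -50 kN
Load 2 — applied couple M₀=-19 kN·m at a=5 m (b=L-a=15):
  R_A = M₀/L = (-19)/20 = -19/20 kN
  R_B = -M₀/L = -(-19)/20 = 19/20 kN
Load 3 — triangular load w₀=15 kN/m (0→w₀ over full span):
  R_A = w₀L/6 = 15·20/6 = 50 kN
  R_B = w₀L/3 = 15·20/3 = 100 kN
Superposition: R_A = -19/20 kN, R_B = 1019/20 kN

R_A = -19/20 kN, R_B = 1019/20 kN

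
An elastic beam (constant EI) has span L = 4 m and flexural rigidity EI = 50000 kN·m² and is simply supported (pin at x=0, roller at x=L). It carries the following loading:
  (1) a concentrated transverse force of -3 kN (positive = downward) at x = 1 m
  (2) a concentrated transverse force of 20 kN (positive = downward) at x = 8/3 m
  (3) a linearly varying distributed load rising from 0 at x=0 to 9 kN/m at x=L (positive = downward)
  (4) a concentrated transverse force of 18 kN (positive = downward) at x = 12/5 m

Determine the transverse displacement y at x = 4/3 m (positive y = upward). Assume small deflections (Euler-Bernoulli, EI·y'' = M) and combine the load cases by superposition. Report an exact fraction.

y(4/3) = -1430909/1518750000 m

Load 1 — point force P=-3 kN at a=1 m (b=L-a=3):
  y_1 = -Pa(L-x)(2Lx-a²-x²)/(6LEI)  [x>a] = -(-3)·1·(4-(4/3))·(2·4·(4/3)-1²-(4/3)²)/(6·4·50000) = 71/1350000 m
Load 2 — point force P=20 kN at a=8/3 m (b=L-a=4/3):
  y_2 = -Pbx(L²-b²-x²)/(6LEI)  [x≤a] = -20·(4/3)·(4/3)·(4²-(4/3)²-(4/3)²)/(6·4·50000) = -56/151875 m
Load 3 — triangular load w₀=9 kN/m (0→w₀ over full span):
  y_3 = -w₀x(7L⁴-10L²x²+3x⁴)/(360LEI) = -9·(4/3)·(7·4⁴-10·4²·(4/3)²+3·(4/3)⁴)/(360·4·50000) = -64/253125 m
Load 4 — point force P=18 kN at a=12/5 m (b=L-a=8/5):
  y_4 = -Pbx(L²-b²-x²)/(6LEI)  [x≤a] = -18·(8/5)·(4/3)·(4²-(8/5)²-(4/3)²)/(6·4·50000) = -1312/3515625 m
Superposition: y = Σ y_i = -1430909/1518750000 m ≈ -0.000942 m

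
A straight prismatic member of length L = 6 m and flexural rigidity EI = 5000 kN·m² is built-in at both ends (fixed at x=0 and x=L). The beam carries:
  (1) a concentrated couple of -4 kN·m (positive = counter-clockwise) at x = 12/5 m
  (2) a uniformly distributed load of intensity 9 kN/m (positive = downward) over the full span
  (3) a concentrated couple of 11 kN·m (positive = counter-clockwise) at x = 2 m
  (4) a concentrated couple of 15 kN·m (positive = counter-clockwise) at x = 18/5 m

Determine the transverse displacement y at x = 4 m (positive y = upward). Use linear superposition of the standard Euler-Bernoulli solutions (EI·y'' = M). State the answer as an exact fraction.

y(4) = -3781/843750 m

Load 1 — applied couple M₀=-4 kN·m at a=12/5 m (b=L-a=18/5):
  y_1 = (R_Ax³/6 - M_Ax²/2 - M₀(x-a)²/2)/EI  [x>a] with R_A=-24/25, M_A=-12/25 = ((-24/25)·4³/6 - (-12/25)·4²/2 - (-4)·(4-(12/5))²/2)/5000 = -4/15625 m
Load 2 — uniform load w=9 kN/m over full span:
  y_2 = -wx²(L-x)²/(24EI) = -9·4²·(6-4)²/(24·5000) = -3/625 m
Load 3 — applied couple M₀=11 kN·m at a=2 m (b=L-a=4):
  y_3 = (R_Ax³/6 - M_Ax²/2 - M₀(x-a)²/2)/EI  [x>a] with R_A=22/9, M_A=0 = ((22/9)·4³/6 - 0·4²/2 - 11·(4-2)²/2)/5000 = 11/13500 m
Load 4 — applied couple M₀=15 kN·m at a=18/5 m (b=L-a=12/5):
  y_4 = (R_Ax³/6 - M_Ax²/2 - M₀(x-a)²/2)/EI  [x>a] with R_A=18/5, M_A=24/5 = ((18/5)·4³/6 - (24/5)·4²/2 - 15·(4-(18/5))²/2)/5000 = -3/12500 m
Superposition: y = Σ y_i = -3781/843750 m ≈ -0.004481 m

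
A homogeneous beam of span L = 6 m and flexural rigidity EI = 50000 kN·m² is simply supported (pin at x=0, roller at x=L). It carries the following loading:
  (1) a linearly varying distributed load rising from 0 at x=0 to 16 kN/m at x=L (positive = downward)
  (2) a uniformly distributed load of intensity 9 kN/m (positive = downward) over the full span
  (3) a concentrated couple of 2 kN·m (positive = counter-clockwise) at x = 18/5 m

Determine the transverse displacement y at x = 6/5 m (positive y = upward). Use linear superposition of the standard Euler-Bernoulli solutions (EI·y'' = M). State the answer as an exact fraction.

Load 1 — triangular load w₀=16 kN/m (0→w₀ over full span):
  y_1 = -w₀x(7L⁴-10L²x²+3x⁴)/(360LEI) = -16·(6/5)·(7·6⁴-10·6²·(6/5)²+3·(6/5)⁴)/(360·6·50000) = -74304/48828125 m
Load 2 — uniform load w=9 kN/m over full span:
  y_2 = -wx(L³-2Lx²+x³)/(24EI) = -9·(6/5)·(6³-2·6·(6/5)²+(6/5)³)/(24·50000) = -7047/3906250 m
Load 3 — applied couple M₀=2 kN·m at a=18/5 m (b=L-a=12/5):
  y_3 = (M₀x³/(6L)+C₁x)/EI  [x≤a] with C₁=M₀(3b²-L²)/(6L)=-26/25 = (2·(6/5)³/(6·6)+(-26/25)·(6/5))/50000 = -9/390625 m
Superposition: y = Σ y_i = -327033/97656250 m ≈ -0.003349 m

y(6/5) = -327033/97656250 m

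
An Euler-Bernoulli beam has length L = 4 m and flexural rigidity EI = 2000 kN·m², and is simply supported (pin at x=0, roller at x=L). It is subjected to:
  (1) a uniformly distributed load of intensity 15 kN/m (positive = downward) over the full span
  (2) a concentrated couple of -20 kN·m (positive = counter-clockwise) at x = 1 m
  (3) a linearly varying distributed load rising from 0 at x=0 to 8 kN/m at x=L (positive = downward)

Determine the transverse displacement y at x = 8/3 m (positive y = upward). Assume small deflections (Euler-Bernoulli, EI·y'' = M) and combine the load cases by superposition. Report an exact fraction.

y(8/3) = -24737/729000 m

Load 1 — uniform load w=15 kN/m over full span:
  y_1 = -wx(L³-2Lx²+x³)/(24EI) = -15·(8/3)·(4³-2·4·(8/3)²+(8/3)³)/(24·2000) = -44/2025 m
Load 2 — applied couple M₀=-20 kN·m at a=1 m (b=L-a=3):
  y_2 = (M₀x³/(6L)-M₀(x-a)²/2+C₁x)/EI  [x>a] with C₁=M₀(3b²-L²)/(6L)=-55/6 = ((-20)·(8/3)³/(6·4)-(-20)·((8/3)-1)²/2+(-55/6)·(8/3))/2000 = -101/16200 m
Load 3 — triangular load w₀=8 kN/m (0→w₀ over full span):
  y_3 = -w₀x(7L⁴-10L²x²+3x⁴)/(360LEI) = -8·(8/3)·(7·4⁴-10·4²·(8/3)²+3·(8/3)⁴)/(360·4·2000) = -544/91125 m
Superposition: y = Σ y_i = -24737/729000 m ≈ -0.033933 m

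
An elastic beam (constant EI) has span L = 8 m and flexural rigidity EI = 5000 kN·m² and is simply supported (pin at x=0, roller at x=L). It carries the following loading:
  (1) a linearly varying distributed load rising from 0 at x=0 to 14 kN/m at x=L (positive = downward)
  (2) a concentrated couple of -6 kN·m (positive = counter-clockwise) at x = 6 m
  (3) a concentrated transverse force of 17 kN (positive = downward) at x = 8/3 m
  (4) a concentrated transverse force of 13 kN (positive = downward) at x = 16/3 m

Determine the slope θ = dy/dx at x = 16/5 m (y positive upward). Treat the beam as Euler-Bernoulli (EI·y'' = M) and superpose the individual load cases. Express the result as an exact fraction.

θ(16/5) = -8023219/506250000 rad

Load 1 — triangular load w₀=14 kN/m (0→w₀ over full span):
  θ_1 = -w₀(7L⁴-30L²x²+15x⁴)/(360LEI) = -14·(7·8⁴-30·8²·(16/5)²+15·(16/5)⁴)/(360·8·5000) = -36176/3515625 rad
Load 2 — applied couple M₀=-6 kN·m at a=6 m (b=L-a=2):
  θ_2 = (M₀x²/(2L)+C₁)/EI  [x≤a] with C₁=M₀(3b²-L²)/(6L)=13/2 = ((-6)·(16/5)²/(2·8)+(13/2))/5000 = 133/250000 rad
Load 3 — point force P=17 kN at a=8/3 m (b=L-a=16/3):
  θ_3 = -Pa(2L²-6Lx+3x²+a²)/(6LEI)  [x>a] = -17·(8/3)·(2·8²-6·8·(16/5)+3·(16/5)²+(8/3)²)/(6·8·5000) = -2924/1265625 rad
Load 4 — point force P=13 kN at a=16/3 m (b=L-a=8/3):
  θ_4 = -Pb(L²-b²-3x²)/(6LEI)  [x≤a] = -13·(8/3)·(8²-(8/3)²-3·(16/5)²)/(6·8·5000) = -4784/1265625 rad
Superposition: θ = Σ θ_i = -8023219/506250000 rad ≈ -0.015848 rad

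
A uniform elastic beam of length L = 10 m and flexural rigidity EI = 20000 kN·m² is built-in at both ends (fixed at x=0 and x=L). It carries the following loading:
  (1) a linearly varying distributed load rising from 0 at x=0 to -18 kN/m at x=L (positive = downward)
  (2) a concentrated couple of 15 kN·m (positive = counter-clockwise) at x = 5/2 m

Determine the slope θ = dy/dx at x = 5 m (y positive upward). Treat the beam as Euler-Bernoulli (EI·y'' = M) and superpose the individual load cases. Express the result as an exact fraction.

θ(5) = 9/25600 rad

Load 1 — triangular load w₀=-18 kN/m (0→w₀ over full span):
  θ_1 = -w₀(2x(L-x)(L-2x)(x+2L)+x²(L-x)²)/(120LEI) = -(-18)·(2·5·(10-5)·(10-2·5)·(5+2·10)+5²·(10-5)²)/(120·10·20000) = 3/6400 rad
Load 2 — applied couple M₀=15 kN·m at a=5/2 m (b=L-a=15/2):
  θ_2 = (R_Ax²/2 - M_Ax - M₀(x-a))/EI  [x>a] with R_A=27/16, M_A=-45/16 = ((27/16)·5²/2 - (-45/16)·5 - 15·(5-(5/2)))/20000 = -3/25600 rad
Superposition: θ = Σ θ_i = 9/25600 rad ≈ 0.000352 rad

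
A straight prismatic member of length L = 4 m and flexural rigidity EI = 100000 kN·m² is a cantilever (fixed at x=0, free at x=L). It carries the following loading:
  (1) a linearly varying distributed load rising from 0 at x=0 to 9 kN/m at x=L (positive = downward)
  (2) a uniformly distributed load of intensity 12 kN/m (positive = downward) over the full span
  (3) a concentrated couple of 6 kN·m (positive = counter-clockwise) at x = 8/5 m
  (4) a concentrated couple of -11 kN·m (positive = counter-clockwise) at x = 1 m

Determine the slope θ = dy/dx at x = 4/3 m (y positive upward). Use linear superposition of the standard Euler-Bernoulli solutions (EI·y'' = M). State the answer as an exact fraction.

θ(4/3) = -3817/2700000 rad

Load 1 — triangular load w₀=9 kN/m (0→w₀ over full span):
  θ_1 = (w₀Lx²/4-w₀L²x/3-w₀x⁴/(24L))/EI = (9·4·(4/3)²/4-9·4²·(4/3)/3-9·(4/3)⁴/(24·4))/100000 = -163/337500 rad
Load 2 — uniform load w=12 kN/m over full span:
  θ_2 = -wx(x²-3Lx+3L²)/(6EI) = -12·(4/3)·((4/3)²-3·4·(4/3)+3·4²)/(6·100000) = -76/84375 rad
Load 3 — applied couple M₀=6 kN·m at a=8/5 m (b=L-a=12/5):
  θ_3 = M₀x/EI  [x≤a] = 6·(4/3)/100000 = 1/12500 rad
Load 4 — applied couple M₀=-11 kN·m at a=1 m (b=L-a=3):
  θ_4 = M₀a/EI  [x>a] = (-11)·1/100000 = -11/100000 rad
Superposition: θ = Σ θ_i = -3817/2700000 rad ≈ -0.001414 rad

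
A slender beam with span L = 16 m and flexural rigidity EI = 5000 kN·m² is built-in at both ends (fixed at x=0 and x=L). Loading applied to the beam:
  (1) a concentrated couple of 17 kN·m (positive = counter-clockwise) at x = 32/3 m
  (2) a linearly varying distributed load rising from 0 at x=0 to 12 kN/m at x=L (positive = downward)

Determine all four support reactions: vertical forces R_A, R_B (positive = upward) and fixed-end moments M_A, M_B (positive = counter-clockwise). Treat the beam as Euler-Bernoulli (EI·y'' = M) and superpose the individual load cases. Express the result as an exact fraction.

Load 1 — applied couple M₀=17 kN·m at a=32/3 m (b=L-a=16/3):
  R_A = 6M₀ab/L³ = 6·17·(32/3)·(16/3)/16³ = 17/12 kN
  M_A = M₀b(2a-b)/L² = 17·(16/3)·(2·(32/3)-(16/3))/16² = 17/3 kN·m
  R_B = -6M₀ab/L³ = -6·17·(32/3)·(16/3)/16³ = -17/12 kN
  M_B = M₀a(2b-a)/L² = 17·(32/3)·(2·(16/3)-(32/3))/16² = 0 kN·m
Load 2 — triangular load w₀=12 kN/m (0→w₀ over full span):
  R_A = 3w₀L/20 = 3·12·16/20 = 144/5 kN
  M_A = w₀L²/30 = 12·16²/30 = 512/5 kN·m
  R_B = 7w₀L/20 = 7·12·16/20 = 336/5 kN
  M_B = -w₀L²/20 = -12·16²/20 = -768/5 kN·m
Superposition: R_A = 1813/60 kN, M_A = 1621/15 kN·m, R_B = 3947/60 kN, M_B = -768/5 kN·m

R_A = 1813/60 kN, M_A = 1621/15 kN·m, R_B = 3947/60 kN, M_B = -768/5 kN·m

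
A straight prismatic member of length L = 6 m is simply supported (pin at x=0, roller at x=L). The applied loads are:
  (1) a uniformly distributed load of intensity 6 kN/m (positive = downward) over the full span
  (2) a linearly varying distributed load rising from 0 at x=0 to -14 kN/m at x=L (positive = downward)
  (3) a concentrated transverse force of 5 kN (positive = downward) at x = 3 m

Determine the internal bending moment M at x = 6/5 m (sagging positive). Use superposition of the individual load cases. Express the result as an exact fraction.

M(6/5) = 519/125 kN·m

Load 1 — uniform load w=6 kN/m over full span:
  M_1 = wx(L-x)/2 = 6·(6/5)·(6-(6/5))/2 = 432/25 kN·m
Load 2 — triangular load w₀=-14 kN/m (0→w₀ over full span):
  M_2 = w₀Lx/6 - w₀x³/(6L) = (-14)·6·(6/5)/6 - (-14)·(6/5)³/(6·6) = -2016/125 kN·m
Load 3 — point force P=5 kN at a=3 m (b=L-a=3):
  M_3 = Pbx/L  [x≤a] = 5·3·(6/5)/6 = 3 kN·m
Superposition: M = Σ M_i = 519/125 kN·m ≈ 4.152000 kN·m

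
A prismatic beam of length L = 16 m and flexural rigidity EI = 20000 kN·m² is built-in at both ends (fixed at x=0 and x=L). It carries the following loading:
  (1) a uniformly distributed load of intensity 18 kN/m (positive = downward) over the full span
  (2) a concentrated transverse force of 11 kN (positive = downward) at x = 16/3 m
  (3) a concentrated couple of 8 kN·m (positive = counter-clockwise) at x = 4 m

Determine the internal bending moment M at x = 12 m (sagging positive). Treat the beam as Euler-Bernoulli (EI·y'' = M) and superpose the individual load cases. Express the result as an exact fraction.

Load 1 — uniform load w=18 kN/m over full span:
  M_1 = wLx/2 - wL²/12 - wx²/2 = 18·16·12/2 - 18·16²/12 - 18·12²/2 = 48 kN·m
Load 2 — point force P=11 kN at a=16/3 m (b=L-a=32/3):
  M_2 = Pa²(a+3b)(L-x)/L³ - Pa²b/L²  [x>a] = 11·(16/3)²·((16/3)+3·(32/3))·(16-12)/16³ - 11·(16/3)²·(32/3)/16² = -44/27 kN·m
Load 3 — applied couple M₀=8 kN·m at a=4 m (b=L-a=12):
  M_3 = R_Ax - M_A - M₀  [x>a] with R_A=9/16, M_A=-3/2 = (9/16)·12 - (-3/2) - 8 = 1/4 kN·m
Superposition: M = Σ M_i = 5035/108 kN·m ≈ 46.620370 kN·m

M(12) = 5035/108 kN·m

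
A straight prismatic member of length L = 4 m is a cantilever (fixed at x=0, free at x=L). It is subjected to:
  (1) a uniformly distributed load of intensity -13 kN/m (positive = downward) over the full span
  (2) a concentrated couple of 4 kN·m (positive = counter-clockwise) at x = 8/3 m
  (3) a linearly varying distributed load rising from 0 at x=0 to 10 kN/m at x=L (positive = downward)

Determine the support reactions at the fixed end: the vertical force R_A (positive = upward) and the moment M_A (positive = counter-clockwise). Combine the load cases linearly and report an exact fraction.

Load 1 — uniform load w=-13 kN/m over full span:
  R_A = wL = (-13)·4 = -52 kN
  M_A = wL²/2 = (-13)·4²/2 = -104 kN·m
Load 2 — applied couple M₀=4 kN·m at a=8/3 m (b=L-a=4/3):
  R_A = 0 kN
  M_A = -M₀ = -4 kN·m
Load 3 — triangular load w₀=10 kN/m (0→w₀ over full span):
  R_A = w₀L/2 = 10·4/2 = 20 kN
  M_A = w₀L²/3 = 10·4²/3 = 160/3 kN·m
Superposition: R_A = -32 kN, M_A = -164/3 kN·m

R_A = -32 kN, M_A = -164/3 kN·m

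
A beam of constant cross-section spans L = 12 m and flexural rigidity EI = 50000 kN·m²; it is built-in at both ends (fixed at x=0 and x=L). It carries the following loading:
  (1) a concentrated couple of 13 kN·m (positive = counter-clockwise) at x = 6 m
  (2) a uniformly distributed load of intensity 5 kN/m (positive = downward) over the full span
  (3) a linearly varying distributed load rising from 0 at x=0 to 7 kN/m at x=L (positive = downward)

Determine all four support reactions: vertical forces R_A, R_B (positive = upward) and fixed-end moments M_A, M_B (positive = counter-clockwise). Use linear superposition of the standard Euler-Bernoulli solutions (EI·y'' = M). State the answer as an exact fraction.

R_A = 1769/40 kN, M_A = 1937/20 kN·m, R_B = 2311/40 kN, M_B = -2143/20 kN·m

Load 1 — applied couple M₀=13 kN·m at a=6 m (b=L-a=6):
  R_A = 6M₀ab/L³ = 6·13·6·6/12³ = 13/8 kN
  M_A = M₀b(2a-b)/L² = 13·6·(2·6-6)/12² = 13/4 kN·m
  R_B = -6M₀ab/L³ = -6·13·6·6/12³ = -13/8 kN
  M_B = M₀a(2b-a)/L² = 13·6·(2·6-6)/12² = 13/4 kN·m
Load 2 — uniform load w=5 kN/m over full span:
  R_A = wL/2 = 5·12/2 = 30 kN
  M_A = wL²/12 = 5·12²/12 = 60 kN·m
  R_B = wL/2 = 5·12/2 = 30 kN
  M_B = -wL²/12 = -5·12²/12 = -60 kN·m
Load 3 — triangular load w₀=7 kN/m (0→w₀ over full span):
  R_A = 3w₀L/20 = 3·7·12/20 = 63/5 kN
  M_A = w₀L²/30 = 7·12²/30 = 168/5 kN·m
  R_B = 7w₀L/20 = 7·7·12/20 = 147/5 kN
  M_B = -w₀L²/20 = -7·12²/20 = -252/5 kN·m
Superposition: R_A = 1769/40 kN, M_A = 1937/20 kN·m, R_B = 2311/40 kN, M_B = -2143/20 kN·m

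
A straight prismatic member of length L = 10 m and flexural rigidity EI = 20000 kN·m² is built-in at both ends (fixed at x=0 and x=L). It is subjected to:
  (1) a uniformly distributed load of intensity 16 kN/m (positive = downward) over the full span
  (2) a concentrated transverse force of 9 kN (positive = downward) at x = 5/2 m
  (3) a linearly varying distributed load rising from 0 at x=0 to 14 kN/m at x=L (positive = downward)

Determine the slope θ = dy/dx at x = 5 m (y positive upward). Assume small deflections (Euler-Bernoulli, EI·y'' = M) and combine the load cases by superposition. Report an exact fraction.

θ(5) = -29/153600 rad

Load 1 — uniform load w=16 kN/m over full span:
  θ_1 = -wx(L-x)(L-2x)/(12EI) = -16·5·(10-5)·(10-2·5)/(12·20000) = 0 rad
Load 2 — point force P=9 kN at a=5/2 m (b=L-a=15/2):
  θ_2 = Pa²(L-x)(2bL-(3b+a)(L-x))/(2L³EI)  [x>a] = 9·(5/2)²·(10-5)·(2·(15/2)·10-(3·(15/2)+(5/2))·(10-5))/(2·10³·20000) = 9/51200 rad
Load 3 — triangular load w₀=14 kN/m (0→w₀ over full span):
  θ_3 = -w₀(2x(L-x)(L-2x)(x+2L)+x²(L-x)²)/(120LEI) = -14·(2·5·(10-5)·(10-2·5)·(5+2·10)+5²·(10-5)²)/(120·10·20000) = -7/19200 rad
Superposition: θ = Σ θ_i = -29/153600 rad ≈ -0.000189 rad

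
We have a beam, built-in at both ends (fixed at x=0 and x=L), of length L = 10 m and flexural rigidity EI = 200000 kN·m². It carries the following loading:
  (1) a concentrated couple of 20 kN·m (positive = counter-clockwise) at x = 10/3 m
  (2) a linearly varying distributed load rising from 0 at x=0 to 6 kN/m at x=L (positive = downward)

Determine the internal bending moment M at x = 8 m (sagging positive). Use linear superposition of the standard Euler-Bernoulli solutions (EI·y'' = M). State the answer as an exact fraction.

M(8) = 32/15 kN·m

Load 1 — applied couple M₀=20 kN·m at a=10/3 m (b=L-a=20/3):
  M_1 = R_Ax - M_A - M₀  [x>a] with R_A=8/3, M_A=0 = (8/3)·8 - 0 - 20 = 4/3 kN·m
Load 2 — triangular load w₀=6 kN/m (0→w₀ over full span):
  M_2 = 3w₀Lx/20 - w₀L²/30 - w₀x³/(6L) = 3·6·10·8/20 - 6·10²/30 - 6·8³/(6·10) = 4/5 kN·m
Superposition: M = Σ M_i = 32/15 kN·m ≈ 2.133333 kN·m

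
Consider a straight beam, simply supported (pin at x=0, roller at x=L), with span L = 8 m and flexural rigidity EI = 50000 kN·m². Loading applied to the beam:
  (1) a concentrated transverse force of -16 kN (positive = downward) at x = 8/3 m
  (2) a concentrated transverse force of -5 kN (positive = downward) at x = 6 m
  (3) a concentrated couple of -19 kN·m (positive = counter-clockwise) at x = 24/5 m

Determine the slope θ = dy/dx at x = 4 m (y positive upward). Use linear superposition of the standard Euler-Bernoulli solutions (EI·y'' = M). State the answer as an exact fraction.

θ(4) = -45473/202500000 rad

Load 1 — point force P=-16 kN at a=8/3 m (b=L-a=16/3):
  θ_1 = -Pa(2L²-6Lx+3x²+a²)/(6LEI)  [x>a] = -(-16)·(8/3)·(2·8²-6·8·4+3·4²+(8/3)²)/(6·8·50000) = -8/50625 rad
Load 2 — point force P=-5 kN at a=6 m (b=L-a=2):
  θ_2 = -Pb(L²-b²-3x²)/(6LEI)  [x≤a] = -(-5)·2·(8²-2²-3·4²)/(6·8·50000) = 1/20000 rad
Load 3 — applied couple M₀=-19 kN·m at a=24/5 m (b=L-a=16/5):
  θ_3 = (M₀x²/(2L)+C₁)/EI  [x≤a] with C₁=M₀(3b²-L²)/(6L)=988/75 = ((-19)·4²/(2·8)+(988/75))/50000 = -437/3750000 rad
Superposition: θ = Σ θ_i = -45473/202500000 rad ≈ -0.000225 rad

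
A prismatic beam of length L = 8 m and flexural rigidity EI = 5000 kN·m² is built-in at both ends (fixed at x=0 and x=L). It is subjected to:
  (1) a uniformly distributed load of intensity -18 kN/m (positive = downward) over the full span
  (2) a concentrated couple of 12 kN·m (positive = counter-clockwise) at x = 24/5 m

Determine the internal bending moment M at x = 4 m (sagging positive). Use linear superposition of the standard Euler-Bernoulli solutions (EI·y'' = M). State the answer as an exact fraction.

Load 1 — uniform load w=-18 kN/m over full span:
  M_1 = wLx/2 - wL²/12 - wx²/2 = (-18)·8·4/2 - (-18)·8²/12 - (-18)·4²/2 = -48 kN·m
Load 2 — applied couple M₀=12 kN·m at a=24/5 m (b=L-a=16/5):
  M_2 = R_Ax - M_A  [x≤a] with R_A=54/25, M_A=96/25 = (54/25)·4 - (96/25) = 24/5 kN·m
Superposition: M = Σ M_i = -216/5 kN·m ≈ -43.200000 kN·m

M(4) = -216/5 kN·m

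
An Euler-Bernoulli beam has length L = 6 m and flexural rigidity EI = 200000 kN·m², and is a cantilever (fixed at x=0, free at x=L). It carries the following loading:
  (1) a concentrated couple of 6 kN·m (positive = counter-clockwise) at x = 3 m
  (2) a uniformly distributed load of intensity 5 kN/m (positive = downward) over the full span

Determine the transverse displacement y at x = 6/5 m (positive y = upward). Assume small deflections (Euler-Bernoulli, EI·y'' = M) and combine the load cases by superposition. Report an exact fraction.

y(6/5) = -3267/12500000 m

Load 1 — applied couple M₀=6 kN·m at a=3 m (b=L-a=3):
  y_1 = M₀x²/(2EI)  [x≤a] = 6·(6/5)²/(2·200000) = 27/1250000 m
Load 2 — uniform load w=5 kN/m over full span:
  y_2 = -wx²(x²-4Lx+6L²)/(24EI) = -5·(6/5)²·((6/5)²-4·6·(6/5)+6·6²)/(24·200000) = -3537/12500000 m
Superposition: y = Σ y_i = -3267/12500000 m ≈ -0.000261 m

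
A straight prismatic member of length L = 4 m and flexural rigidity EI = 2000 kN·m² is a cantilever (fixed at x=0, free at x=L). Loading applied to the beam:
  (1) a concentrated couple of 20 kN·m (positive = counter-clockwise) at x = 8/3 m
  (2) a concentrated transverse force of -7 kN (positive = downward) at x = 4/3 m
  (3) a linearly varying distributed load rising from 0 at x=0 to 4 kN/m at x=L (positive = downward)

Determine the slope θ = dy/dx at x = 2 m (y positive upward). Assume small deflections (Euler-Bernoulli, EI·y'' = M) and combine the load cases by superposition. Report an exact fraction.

θ(2) = 17/1800 rad

Load 1 — applied couple M₀=20 kN·m at a=8/3 m (b=L-a=4/3):
  θ_1 = M₀x/EI  [x≤a] = 20·2/2000 = 1/50 rad
Load 2 — point force P=-7 kN at a=4/3 m (b=L-a=8/3):
  θ_2 = -Pa²/(2EI)  [x>a] = -(-7)·(4/3)²/(2·2000) = 7/2250 rad
Load 3 — triangular load w₀=4 kN/m (0→w₀ over full span):
  θ_3 = (w₀Lx²/4-w₀L²x/3-w₀x⁴/(24L))/EI = (4·4·2²/4-4·4²·2/3-4·2⁴/(24·4))/2000 = -41/3000 rad
Superposition: θ = Σ θ_i = 17/1800 rad ≈ 0.009444 rad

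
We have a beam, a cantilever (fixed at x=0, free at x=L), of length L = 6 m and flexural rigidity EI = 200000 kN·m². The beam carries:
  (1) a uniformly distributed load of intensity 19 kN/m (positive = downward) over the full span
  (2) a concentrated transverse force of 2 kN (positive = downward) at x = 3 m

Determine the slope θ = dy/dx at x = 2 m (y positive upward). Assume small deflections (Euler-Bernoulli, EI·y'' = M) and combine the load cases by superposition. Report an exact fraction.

θ(2) = -367/150000 rad

Load 1 — uniform load w=19 kN/m over full span:
  θ_1 = -wx(x²-3Lx+3L²)/(6EI) = -19·2·(2²-3·6·2+3·6²)/(6·200000) = -361/150000 rad
Load 2 — point force P=2 kN at a=3 m (b=L-a=3):
  θ_2 = -Px(2a-x)/(2EI)  [x≤a] = -2·2·(2·3-2)/(2·200000) = -1/25000 rad
Superposition: θ = Σ θ_i = -367/150000 rad ≈ -0.002447 rad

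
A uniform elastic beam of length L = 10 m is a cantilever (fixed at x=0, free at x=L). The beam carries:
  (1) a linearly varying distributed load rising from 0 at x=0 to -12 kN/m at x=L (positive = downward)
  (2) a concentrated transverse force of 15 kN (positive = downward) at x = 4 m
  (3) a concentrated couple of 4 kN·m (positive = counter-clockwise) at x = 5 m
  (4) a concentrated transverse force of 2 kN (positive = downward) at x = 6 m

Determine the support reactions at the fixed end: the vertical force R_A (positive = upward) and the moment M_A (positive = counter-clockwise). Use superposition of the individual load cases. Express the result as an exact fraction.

R_A = -43 kN, M_A = -332 kN·m

Load 1 — triangular load w₀=-12 kN/m (0→w₀ over full span):
  R_A = w₀L/2 = (-12)·10/2 = -60 kN
  M_A = w₀L²/3 = (-12)·10²/3 = -400 kN·m
Load 2 — point force P=15 kN at a=4 m (b=L-a=6):
  R_A = P = 15 kN
  M_A = Pa = 15·4 = 60 kN·m
Load 3 — applied couple M₀=4 kN·m at a=5 m (b=L-a=5):
  R_A = 0 kN
  M_A = -M₀ = -4 kN·m
Load 4 — point force P=2 kN at a=6 m (b=L-a=4):
  R_A = P = 2 kN
  M_A = Pa = 2·6 = 12 kN·m
Superposition: R_A = -43 kN, M_A = -332 kN·m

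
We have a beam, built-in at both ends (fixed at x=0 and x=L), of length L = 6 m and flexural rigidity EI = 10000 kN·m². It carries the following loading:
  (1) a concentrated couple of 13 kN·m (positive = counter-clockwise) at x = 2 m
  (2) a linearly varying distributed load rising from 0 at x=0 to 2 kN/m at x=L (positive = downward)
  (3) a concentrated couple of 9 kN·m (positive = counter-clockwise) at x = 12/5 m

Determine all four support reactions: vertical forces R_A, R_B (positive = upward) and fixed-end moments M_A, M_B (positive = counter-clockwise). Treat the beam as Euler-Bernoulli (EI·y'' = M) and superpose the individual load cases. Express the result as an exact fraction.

R_A = 1541/225 kN, M_A = 87/25 kN·m, R_B = -191/225 kN, M_B = 271/75 kN·m

Load 1 — applied couple M₀=13 kN·m at a=2 m (b=L-a=4):
  R_A = 6M₀ab/L³ = 6·13·2·4/6³ = 26/9 kN
  M_A = M₀b(2a-b)/L² = 13·4·(2·2-4)/6² = 0 kN·m
  R_B = -6M₀ab/L³ = -6·13·2·4/6³ = -26/9 kN
  M_B = M₀a(2b-a)/L² = 13·2·(2·4-2)/6² = 13/3 kN·m
Load 2 — triangular load w₀=2 kN/m (0→w₀ over full span):
  R_A = 3w₀L/20 = 3·2·6/20 = 9/5 kN
  M_A = w₀L²/30 = 2·6²/30 = 12/5 kN·m
  R_B = 7w₀L/20 = 7·2·6/20 = 21/5 kN
  M_B = -w₀L²/20 = -2·6²/20 = -18/5 kN·m
Load 3 — applied couple M₀=9 kN·m at a=12/5 m (b=L-a=18/5):
  R_A = 6M₀ab/L³ = 6·9·(12/5)·(18/5)/6³ = 54/25 kN
  M_A = M₀b(2a-b)/L² = 9·(18/5)·(2·(12/5)-(18/5))/6² = 27/25 kN·m
  R_B = -6M₀ab/L³ = -6·9·(12/5)·(18/5)/6³ = -54/25 kN
  M_B = M₀a(2b-a)/L² = 9·(12/5)·(2·(18/5)-(12/5))/6² = 72/25 kN·m
Superposition: R_A = 1541/225 kN, M_A = 87/25 kN·m, R_B = -191/225 kN, M_B = 271/75 kN·m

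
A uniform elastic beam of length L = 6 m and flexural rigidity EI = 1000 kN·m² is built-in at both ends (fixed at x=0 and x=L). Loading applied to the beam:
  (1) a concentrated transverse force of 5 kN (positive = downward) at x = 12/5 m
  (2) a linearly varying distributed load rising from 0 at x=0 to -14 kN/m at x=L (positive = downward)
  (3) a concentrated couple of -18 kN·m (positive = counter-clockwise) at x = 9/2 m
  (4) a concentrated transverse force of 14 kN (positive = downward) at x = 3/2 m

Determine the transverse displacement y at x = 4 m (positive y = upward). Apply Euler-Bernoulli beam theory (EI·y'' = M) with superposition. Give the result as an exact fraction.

y(4) = 36971/1800000 m

Load 1 — point force P=5 kN at a=12/5 m (b=L-a=18/5):
  y_1 = -Pa²(L-x)²(3bL-(3b+a)(L-x))/(6L³EI)  [x>a] = -5·(12/5)²·(6-4)²·(3·(18/5)·6-(3·(18/5)+(12/5))·(6-4))/(6·6³·1000) = -32/9375 m
Load 2 — triangular load w₀=-14 kN/m (0→w₀ over full span):
  y_2 = -w₀x²(L-x)²(x+2L)/(120LEI) = -(-14)·4²·(6-4)²·(4+2·6)/(120·6·1000) = 112/5625 m
Load 3 — applied couple M₀=-18 kN·m at a=9/2 m (b=L-a=3/2):
  y_3 = (R_Ax³/6 - M_Ax²/2)/EI  [x≤a] with R_A=-27/8, M_A=-45/8 = ((-27/8)·4³/6 - (-45/8)·4²/2)/1000 = 9/1000 m
Load 4 — point force P=14 kN at a=3/2 m (b=L-a=9/2):
  y_4 = -Pa²(L-x)²(3bL-(3b+a)(L-x))/(6L³EI)  [x>a] = -14·(3/2)²·(6-4)²·(3·(9/2)·6-(3·(9/2)+(3/2))·(6-4))/(6·6³·1000) = -119/24000 m
Superposition: y = Σ y_i = 36971/1800000 m ≈ 0.020539 m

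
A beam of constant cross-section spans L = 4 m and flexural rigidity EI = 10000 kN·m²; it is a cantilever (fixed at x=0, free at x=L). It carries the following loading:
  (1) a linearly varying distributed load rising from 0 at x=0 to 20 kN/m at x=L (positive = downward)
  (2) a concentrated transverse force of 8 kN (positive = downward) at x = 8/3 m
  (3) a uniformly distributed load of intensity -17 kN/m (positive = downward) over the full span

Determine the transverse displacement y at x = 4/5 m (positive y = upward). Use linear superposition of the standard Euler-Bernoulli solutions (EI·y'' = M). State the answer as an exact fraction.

y(4/5) = 662/5859375 m

Load 1 — triangular load w₀=20 kN/m (0→w₀ over full span):
  y_1 = (w₀Lx³/12-w₀L²x²/6-w₀x⁵/(120L))/EI = (20·4·(4/5)³/12-20·4²·(4/5)²/6-20·(4/5)⁵/(120·4))/10000 = -18008/5859375 m
Load 2 — point force P=8 kN at a=8/3 m (b=L-a=4/3):
  y_2 = -Px²(3a-x)/(6EI)  [x≤a] = -8·(4/5)²·(3·(8/3)-(4/5))/(6·10000) = -48/78125 m
Load 3 — uniform load w=-17 kN/m over full span:
  y_3 = -wx²(x²-4Lx+6L²)/(24EI) = -(-17)·(4/5)²·((4/5)²-4·4·(4/5)+6·4²)/(24·10000) = 4454/1171875 m
Superposition: y = Σ y_i = 662/5859375 m ≈ 0.000113 m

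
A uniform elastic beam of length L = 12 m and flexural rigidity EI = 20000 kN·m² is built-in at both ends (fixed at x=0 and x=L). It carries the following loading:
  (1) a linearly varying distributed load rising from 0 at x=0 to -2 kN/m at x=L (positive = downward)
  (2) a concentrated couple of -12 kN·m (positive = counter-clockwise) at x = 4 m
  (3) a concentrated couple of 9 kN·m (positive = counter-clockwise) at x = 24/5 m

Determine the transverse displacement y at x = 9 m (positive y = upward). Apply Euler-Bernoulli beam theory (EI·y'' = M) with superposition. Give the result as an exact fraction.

Load 1 — triangular load w₀=-2 kN/m (0→w₀ over full span):
  y_1 = -w₀x²(L-x)²(x+2L)/(120LEI) = -(-2)·9²·(12-9)²·(9+2·12)/(120·12·20000) = 2673/1600000 m
Load 2 — applied couple M₀=-12 kN·m at a=4 m (b=L-a=8):
  y_2 = (R_Ax³/6 - M_Ax²/2 - M₀(x-a)²/2)/EI  [x>a] with R_A=-4/3, M_A=0 = ((-4/3)·9³/6 - 0·9²/2 - (-12)·(9-4)²/2)/20000 = -3/5000 m
Load 3 — applied couple M₀=9 kN·m at a=24/5 m (b=L-a=36/5):
  y_3 = (R_Ax³/6 - M_Ax²/2 - M₀(x-a)²/2)/EI  [x>a] with R_A=27/25, M_A=27/25 = ((27/25)·9³/6 - (27/25)·9²/2 - 9·(9-(24/5))²/2)/20000 = 81/200000 m
Superposition: y = Σ y_i = 2361/1600000 m ≈ 0.001476 m

y(9) = 2361/1600000 m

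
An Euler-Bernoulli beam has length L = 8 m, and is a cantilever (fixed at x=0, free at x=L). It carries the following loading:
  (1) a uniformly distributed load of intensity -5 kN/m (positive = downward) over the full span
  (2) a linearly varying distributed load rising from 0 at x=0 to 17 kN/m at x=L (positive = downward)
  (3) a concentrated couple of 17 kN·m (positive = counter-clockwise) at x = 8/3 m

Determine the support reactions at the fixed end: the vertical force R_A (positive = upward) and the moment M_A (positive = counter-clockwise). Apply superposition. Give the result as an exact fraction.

R_A = 28 kN, M_A = 557/3 kN·m

Load 1 — uniform load w=-5 kN/m over full span:
  R_A = wL = (-5)·8 = -40 kN
  M_A = wL²/2 = (-5)·8²/2 = -160 kN·m
Load 2 — triangular load w₀=17 kN/m (0→w₀ over full span):
  R_A = w₀L/2 = 17·8/2 = 68 kN
  M_A = w₀L²/3 = 17·8²/3 = 1088/3 kN·m
Load 3 — applied couple M₀=17 kN·m at a=8/3 m (b=L-a=16/3):
  R_A = 0 kN
  M_A = -M₀ = -17 kN·m
Superposition: R_A = 28 kN, M_A = 557/3 kN·m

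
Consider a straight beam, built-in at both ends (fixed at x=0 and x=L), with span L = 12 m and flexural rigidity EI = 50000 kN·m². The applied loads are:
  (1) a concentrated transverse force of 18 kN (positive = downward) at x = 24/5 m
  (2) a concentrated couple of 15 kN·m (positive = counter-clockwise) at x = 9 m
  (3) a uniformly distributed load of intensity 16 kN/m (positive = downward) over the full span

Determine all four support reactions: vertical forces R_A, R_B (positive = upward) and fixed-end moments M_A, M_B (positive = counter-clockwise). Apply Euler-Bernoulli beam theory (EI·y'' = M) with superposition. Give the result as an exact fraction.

R_A = 436281/4000 kN, M_A = 455583/2000 kN·m, R_B = 403719/4000 kN, M_B = -431097/2000 kN·m

Load 1 — point force P=18 kN at a=24/5 m (b=L-a=36/5):
  R_A = Pb²(3a+b)/L³ = 18·(36/5)²·(3·(24/5)+(36/5))/12³ = 1458/125 kN
  M_A = Pab²/L² = 18·(24/5)·(36/5)²/12² = 3888/125 kN·m
  R_B = Pa²(a+3b)/L³ = 18·(24/5)²·((24/5)+3·(36/5))/12³ = 792/125 kN
  M_B = -Pa²b/L² = -18·(24/5)²·(36/5)/12² = -2592/125 kN·m
Load 2 — applied couple M₀=15 kN·m at a=9 m (b=L-a=3):
  R_A = 6M₀ab/L³ = 6·15·9·3/12³ = 45/32 kN
  M_A = M₀b(2a-b)/L² = 15·3·(2·9-3)/12² = 75/16 kN·m
  R_B = -6M₀ab/L³ = -6·15·9·3/12³ = -45/32 kN
  M_B = M₀a(2b-a)/L² = 15·9·(2·3-9)/12² = -45/16 kN·m
Load 3 — uniform load w=16 kN/m over full span:
  R_A = wL/2 = 16·12/2 = 96 kN
  M_A = wL²/12 = 16·12²/12 = 192 kN·m
  R_B = wL/2 = 16·12/2 = 96 kN
  M_B = -wL²/12 = -16·12²/12 = -192 kN·m
Superposition: R_A = 436281/4000 kN, M_A = 455583/2000 kN·m, R_B = 403719/4000 kN, M_B = -431097/2000 kN·m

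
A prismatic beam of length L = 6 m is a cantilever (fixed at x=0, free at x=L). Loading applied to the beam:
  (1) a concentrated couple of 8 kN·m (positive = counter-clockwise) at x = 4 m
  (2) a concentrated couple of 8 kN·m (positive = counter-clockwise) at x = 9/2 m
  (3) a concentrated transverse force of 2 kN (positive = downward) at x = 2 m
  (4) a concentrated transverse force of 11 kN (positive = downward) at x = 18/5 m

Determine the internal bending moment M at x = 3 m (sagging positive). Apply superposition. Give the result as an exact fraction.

Load 1 — applied couple M₀=8 kN·m at a=4 m (b=L-a=2):
  M_1 = M₀  [x≤a] = 8 = 8 kN·m
Load 2 — applied couple M₀=8 kN·m at a=9/2 m (b=L-a=3/2):
  M_2 = M₀  [x≤a] = 8 = 8 kN·m
Load 3 — point force P=2 kN at a=2 m (b=L-a=4):
  M_3 = 0  [x>a] = 0 kN·m
Load 4 — point force P=11 kN at a=18/5 m (b=L-a=12/5):
  M_4 = -P(a-x)  [x≤a] = -11·((18/5)-3) = -33/5 kN·m
Superposition: M = Σ M_i = 47/5 kN·m ≈ 9.400000 kN·m

M(3) = 47/5 kN·m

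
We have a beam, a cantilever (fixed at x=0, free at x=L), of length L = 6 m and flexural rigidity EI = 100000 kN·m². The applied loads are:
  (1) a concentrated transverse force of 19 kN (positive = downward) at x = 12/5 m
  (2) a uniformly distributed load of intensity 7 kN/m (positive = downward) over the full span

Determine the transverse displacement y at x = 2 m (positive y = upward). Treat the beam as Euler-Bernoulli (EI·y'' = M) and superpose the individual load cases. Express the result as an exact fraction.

Load 1 — point force P=19 kN at a=12/5 m (b=L-a=18/5):
  y_1 = -Px²(3a-x)/(6EI)  [x≤a] = -19·2²·(3·(12/5)-2)/(6·100000) = -247/375000 m
Load 2 — uniform load w=7 kN/m over full span:
  y_2 = -wx²(x²-4Lx+6L²)/(24EI) = -7·2²·(2²-4·6·2+6·6²)/(24·100000) = -301/150000 m
Superposition: y = Σ y_i = -1999/750000 m ≈ -0.002665 m

y(2) = -1999/750000 m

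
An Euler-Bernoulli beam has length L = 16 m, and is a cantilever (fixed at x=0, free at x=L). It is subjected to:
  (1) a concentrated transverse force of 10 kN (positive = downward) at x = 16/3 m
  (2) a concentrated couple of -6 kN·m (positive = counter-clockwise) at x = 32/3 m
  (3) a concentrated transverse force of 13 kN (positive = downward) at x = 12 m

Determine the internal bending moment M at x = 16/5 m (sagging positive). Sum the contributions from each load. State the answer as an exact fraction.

Load 1 — point force P=10 kN at a=16/3 m (b=L-a=32/3):
  M_1 = -P(a-x)  [x≤a] = -10·((16/3)-(16/5)) = -64/3 kN·m
Load 2 — applied couple M₀=-6 kN·m at a=32/3 m (b=L-a=16/3):
  M_2 = M₀  [x≤a] = (-6) = -6 kN·m
Load 3 — point force P=13 kN at a=12 m (b=L-a=4):
  M_3 = -P(a-x)  [x≤a] = -13·(12-(16/5)) = -572/5 kN·m
Superposition: M = Σ M_i = -2126/15 kN·m ≈ -141.733333 kN·m

M(16/5) = -2126/15 kN·m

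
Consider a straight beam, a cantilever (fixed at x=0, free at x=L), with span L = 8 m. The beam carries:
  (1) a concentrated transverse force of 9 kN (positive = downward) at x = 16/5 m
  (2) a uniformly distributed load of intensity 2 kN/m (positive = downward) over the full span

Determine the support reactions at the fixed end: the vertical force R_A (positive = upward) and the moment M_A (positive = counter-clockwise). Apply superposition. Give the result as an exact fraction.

R_A = 25 kN, M_A = 464/5 kN·m

Load 1 — point force P=9 kN at a=16/5 m (b=L-a=24/5):
  R_A = P = 9 kN
  M_A = Pa = 9·(16/5) = 144/5 kN·m
Load 2 — uniform load w=2 kN/m over full span:
  R_A = wL = 2·8 = 16 kN
  M_A = wL²/2 = 2·8²/2 = 64 kN·m
Superposition: R_A = 25 kN, M_A = 464/5 kN·m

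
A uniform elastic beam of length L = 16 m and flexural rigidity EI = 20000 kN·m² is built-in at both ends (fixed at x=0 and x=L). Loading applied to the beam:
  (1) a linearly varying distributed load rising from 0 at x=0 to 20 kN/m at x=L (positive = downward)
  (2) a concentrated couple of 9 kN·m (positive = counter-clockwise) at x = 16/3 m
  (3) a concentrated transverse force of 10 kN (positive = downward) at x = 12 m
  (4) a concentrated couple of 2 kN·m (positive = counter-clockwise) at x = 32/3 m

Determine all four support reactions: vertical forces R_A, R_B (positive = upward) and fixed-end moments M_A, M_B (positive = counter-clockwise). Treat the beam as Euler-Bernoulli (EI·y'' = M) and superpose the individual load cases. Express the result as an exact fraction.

Load 1 — triangular load w₀=20 kN/m (0→w₀ over full span):
  R_A = 3w₀L/20 = 3·20·16/20 = 48 kN
  M_A = w₀L²/30 = 20·16²/30 = 512/3 kN·m
  R_B = 7w₀L/20 = 7·20·16/20 = 112 kN
  M_B = -w₀L²/20 = -20·16²/20 = -256 kN·m
Load 2 — applied couple M₀=9 kN·m at a=16/3 m (b=L-a=32/3):
  R_A = 6M₀ab/L³ = 6·9·(16/3)·(32/3)/16³ = 3/4 kN
  M_A = M₀b(2a-b)/L² = 9·(32/3)·(2·(16/3)-(32/3))/16² = 0 kN·m
  R_B = -6M₀ab/L³ = -6·9·(16/3)·(32/3)/16³ = -3/4 kN
  M_B = M₀a(2b-a)/L² = 9·(16/3)·(2·(32/3)-(16/3))/16² = 3 kN·m
Load 3 — point force P=10 kN at a=12 m (b=L-a=4):
  R_A = Pb²(3a+b)/L³ = 10·4²·(3·12+4)/16³ = 25/16 kN
  M_A = Pab²/L² = 10·12·4²/16² = 15/2 kN·m
  R_B = Pa²(a+3b)/L³ = 10·12²·(12+3·4)/16³ = 135/16 kN
  M_B = -Pa²b/L² = -10·12²·4/16² = -45/2 kN·m
Load 4 — applied couple M₀=2 kN·m at a=32/3 m (b=L-a=16/3):
  R_A = 6M₀ab/L³ = 6·2·(32/3)·(16/3)/16³ = 1/6 kN
  M_A = M₀b(2a-b)/L² = 2·(16/3)·(2·(32/3)-(16/3))/16² = 2/3 kN·m
  R_B = -6M₀ab/L³ = -6·2·(32/3)·(16/3)/16³ = -1/6 kN
  M_B = M₀a(2b-a)/L² = 2·(32/3)·(2·(16/3)-(32/3))/16² = 0 kN·m
Superposition: R_A = 2423/48 kN, M_A = 1073/6 kN·m, R_B = 5737/48 kN, M_B = -551/2 kN·m

R_A = 2423/48 kN, M_A = 1073/6 kN·m, R_B = 5737/48 kN, M_B = -551/2 kN·m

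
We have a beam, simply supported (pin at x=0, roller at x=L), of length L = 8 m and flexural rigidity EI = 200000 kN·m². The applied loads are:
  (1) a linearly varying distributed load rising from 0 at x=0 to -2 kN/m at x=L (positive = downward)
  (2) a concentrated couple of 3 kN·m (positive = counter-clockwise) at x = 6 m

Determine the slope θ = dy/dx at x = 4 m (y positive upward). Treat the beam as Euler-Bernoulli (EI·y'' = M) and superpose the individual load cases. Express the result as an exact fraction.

θ(4) = 179/36000000 rad

Load 1 — triangular load w₀=-2 kN/m (0→w₀ over full span):
  θ_1 = -w₀(7L⁴-30L²x²+15x⁴)/(360LEI) = -(-2)·(7·8⁴-30·8²·4²+15·4⁴)/(360·8·200000) = 7/1125000 rad
Load 2 — applied couple M₀=3 kN·m at a=6 m (b=L-a=2):
  θ_2 = (M₀x²/(2L)+C₁)/EI  [x≤a] with C₁=M₀(3b²-L²)/(6L)=-13/4 = (3·4²/(2·8)+(-13/4))/200000 = -1/800000 rad
Superposition: θ = Σ θ_i = 179/36000000 rad ≈ 0.000005 rad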